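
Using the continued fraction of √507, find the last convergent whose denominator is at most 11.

√507 = [22; 1, 1, 14, 1, 1, 44, …] (period length 6).
Convergents:
  p_0/q_0 = 22/1
  p_1/q_1 = 23/1
  p_2/q_2 = 45/2
  p_3/q_3 = 653/29
q_2 = 2 ≤ 11 < 29 = q_3, so the answer is 45/2.

45/2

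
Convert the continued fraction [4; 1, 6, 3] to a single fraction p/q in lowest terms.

Using pₖ = aₖpₖ₋₁ + pₖ₋₂ and qₖ = aₖqₖ₋₁ + qₖ₋₂:
  k=0: a=4, p=4, q=1
  k=1: a=1, p=5, q=1
  k=2: a=6, p=34, q=7
  k=3: a=3, p=107, q=22

107/22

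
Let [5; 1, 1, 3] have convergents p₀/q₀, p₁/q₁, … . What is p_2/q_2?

11/2

Using pₖ = aₖpₖ₋₁ + pₖ₋₂, qₖ = aₖqₖ₋₁ + qₖ₋₂ (with p₋₁=1, p₋₂=0, q₋₁=0, q₋₂=1):
  k=0: a=5, p=5, q=1
  k=1: a=1, p=6, q=1
  k=2: a=1, p=11, q=2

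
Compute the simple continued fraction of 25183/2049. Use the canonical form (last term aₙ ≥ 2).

25183 = 12·2049 + 595
2049 = 3·595 + 264
595 = 2·264 + 67
264 = 3·67 + 63
67 = 1·63 + 4
63 = 15·4 + 3
4 = 1·3 + 1
3 = 3·1 + 0  (stop)
So 25183/2049 = [12; 3, 2, 3, 1, 15, 1, 3].

[12; 3, 2, 3, 1, 15, 1, 3]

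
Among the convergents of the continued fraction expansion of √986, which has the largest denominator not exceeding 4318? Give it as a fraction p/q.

√986 = [31; 2, 2, 62, …] (period length 3).
Convergents:
  p_0/q_0 = 31/1
  p_1/q_1 = 63/2
  p_2/q_2 = 157/5
  p_3/q_3 = 9797/312
  p_4/q_4 = 19751/629
  p_5/q_5 = 49299/1570
  p_6/q_6 = 3076289/97969
q_5 = 1570 ≤ 4318 < 97969 = q_6, so the answer is 49299/1570.

49299/1570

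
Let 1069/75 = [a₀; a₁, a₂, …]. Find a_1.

3

1069 = 14·75 + 19   →  a_0 = 14
75 = 3·19 + 18   →  a_1 = 3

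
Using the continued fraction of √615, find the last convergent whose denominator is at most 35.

124/5

√615 = [24; 1, 3, 1, 48, …] (period length 4).
Convergents:
  p_0/q_0 = 24/1
  p_1/q_1 = 25/1
  p_2/q_2 = 99/4
  p_3/q_3 = 124/5
  p_4/q_4 = 6051/244
q_3 = 5 ≤ 35 < 244 = q_4, so the answer is 124/5.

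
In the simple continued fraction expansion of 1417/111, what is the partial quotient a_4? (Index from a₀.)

1

1417 = 12·111 + 85   →  a_0 = 12
111 = 1·85 + 26   →  a_1 = 1
85 = 3·26 + 7   →  a_2 = 3
26 = 3·7 + 5   →  a_3 = 3
7 = 1·5 + 2   →  a_4 = 1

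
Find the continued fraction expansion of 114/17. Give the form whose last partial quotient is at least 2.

114 = 6·17 + 12
17 = 1·12 + 5
12 = 2·5 + 2
5 = 2·2 + 1
2 = 2·1 + 0  (stop)
So 114/17 = [6; 1, 2, 2, 2].

[6; 1, 2, 2, 2]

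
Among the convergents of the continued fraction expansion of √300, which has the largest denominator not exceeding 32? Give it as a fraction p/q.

√300 = [17; 3, 8, 3, 34, …] (period length 4).
Convergents:
  p_0/q_0 = 17/1
  p_1/q_1 = 52/3
  p_2/q_2 = 433/25
  p_3/q_3 = 1351/78
q_2 = 25 ≤ 32 < 78 = q_3, so the answer is 433/25.

433/25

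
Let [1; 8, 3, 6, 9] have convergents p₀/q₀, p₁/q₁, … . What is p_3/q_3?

Using pₖ = aₖpₖ₋₁ + pₖ₋₂, qₖ = aₖqₖ₋₁ + qₖ₋₂ (with p₋₁=1, p₋₂=0, q₋₁=0, q₋₂=1):
  k=0: a=1, p=1, q=1
  k=1: a=8, p=9, q=8
  k=2: a=3, p=28, q=25
  k=3: a=6, p=177, q=158

177/158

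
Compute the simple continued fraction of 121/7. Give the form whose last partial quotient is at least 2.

[17; 3, 2]

121 = 17·7 + 2
7 = 3·2 + 1
2 = 2·1 + 0  (stop)
So 121/7 = [17; 3, 2].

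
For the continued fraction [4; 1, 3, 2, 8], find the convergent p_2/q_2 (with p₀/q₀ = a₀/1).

Using pₖ = aₖpₖ₋₁ + pₖ₋₂, qₖ = aₖqₖ₋₁ + qₖ₋₂ (with p₋₁=1, p₋₂=0, q₋₁=0, q₋₂=1):
  k=0: a=4, p=4, q=1
  k=1: a=1, p=5, q=1
  k=2: a=3, p=19, q=4

19/4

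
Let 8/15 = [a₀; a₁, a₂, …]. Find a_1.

8 = 0·15 + 8   →  a_0 = 0
15 = 1·8 + 7   →  a_1 = 1

1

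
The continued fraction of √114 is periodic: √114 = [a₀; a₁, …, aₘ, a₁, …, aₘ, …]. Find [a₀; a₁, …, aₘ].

a₀ = ⌊√114⌋ = 10.

[10; 1, 2, 10, 2, 1, 20]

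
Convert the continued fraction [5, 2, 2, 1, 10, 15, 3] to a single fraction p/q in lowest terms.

18836/3471

Using pₖ = aₖpₖ₋₁ + pₖ₋₂ and qₖ = aₖqₖ₋₁ + qₖ₋₂:
  k=0: a=5, p=5, q=1
  k=1: a=2, p=11, q=2
  k=2: a=2, p=27, q=5
  k=3: a=1, p=38, q=7
  k=4: a=10, p=407, q=75
  k=5: a=15, p=6143, q=1132
  k=6: a=3, p=18836, q=3471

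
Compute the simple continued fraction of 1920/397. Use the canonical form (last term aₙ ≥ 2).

1920 = 4*397 + 332
397 = 1*332 + 65
332 = 5*65 + 7
65 = 9*7 + 2
7 = 3*2 + 1
2 = 2*1 + 0  (stop)
So 1920/397 = [4; 1, 5, 9, 3, 2].

[4; 1, 5, 9, 3, 2]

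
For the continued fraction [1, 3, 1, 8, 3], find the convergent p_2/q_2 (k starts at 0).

5/4

Using pₖ = aₖpₖ₋₁ + pₖ₋₂, qₖ = aₖqₖ₋₁ + qₖ₋₂ (with p₋₁=1, p₋₂=0, q₋₁=0, q₋₂=1):
  k=0: a=1, p=1, q=1
  k=1: a=3, p=4, q=3
  k=2: a=1, p=5, q=4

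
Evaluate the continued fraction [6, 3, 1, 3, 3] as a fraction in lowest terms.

307/49

Fold from the inside: start with 3/1.
  3 + 1/3 = 10/3
  1 + 3/10 = 13/10
  3 + 10/13 = 49/13
  6 + 13/49 = 307/49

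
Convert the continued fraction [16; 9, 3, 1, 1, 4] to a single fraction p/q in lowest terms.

4784/297

Using pₖ = aₖpₖ₋₁ + pₖ₋₂ and qₖ = aₖqₖ₋₁ + qₖ₋₂:
  k=0: a=16, p=16, q=1
  k=1: a=9, p=145, q=9
  k=2: a=3, p=451, q=28
  k=3: a=1, p=596, q=37
  k=4: a=1, p=1047, q=65
  k=5: a=4, p=4784, q=297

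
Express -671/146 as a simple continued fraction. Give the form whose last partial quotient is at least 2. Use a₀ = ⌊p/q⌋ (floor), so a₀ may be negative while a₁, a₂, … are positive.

-671 = -5×146 + 59
146 = 2×59 + 28
59 = 2×28 + 3
28 = 9×3 + 1
3 = 3×1 + 0  (stop)
So -671/146 = [-5; 2, 2, 9, 3].

[-5; 2, 2, 9, 3]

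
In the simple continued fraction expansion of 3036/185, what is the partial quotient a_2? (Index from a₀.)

3036 = 16·185 + 76   →  a_0 = 16
185 = 2·76 + 33   →  a_1 = 2
76 = 2·33 + 10   →  a_2 = 2

2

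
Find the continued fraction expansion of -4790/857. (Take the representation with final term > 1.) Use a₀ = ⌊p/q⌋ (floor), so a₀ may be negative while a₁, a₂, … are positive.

[-6; 2, 2, 3, 3, 15]

-4790 = -6·857 + 352
857 = 2·352 + 153
352 = 2·153 + 46
153 = 3·46 + 15
46 = 3·15 + 1
15 = 15·1 + 0  (stop)
So -4790/857 = [-6; 2, 2, 3, 3, 15].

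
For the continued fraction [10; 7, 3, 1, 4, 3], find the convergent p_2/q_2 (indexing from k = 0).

223/22

Using pₖ = aₖpₖ₋₁ + pₖ₋₂, qₖ = aₖqₖ₋₁ + qₖ₋₂ (with p₋₁=1, p₋₂=0, q₋₁=0, q₋₂=1):
  k=0: a=10, p=10, q=1
  k=1: a=7, p=71, q=7
  k=2: a=3, p=223, q=22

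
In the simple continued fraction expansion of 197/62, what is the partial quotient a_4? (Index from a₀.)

1

197 = 3·62 + 11   →  a_0 = 3
62 = 5·11 + 7   →  a_1 = 5
11 = 1·7 + 4   →  a_2 = 1
7 = 1·4 + 3   →  a_3 = 1
4 = 1·3 + 1   →  a_4 = 1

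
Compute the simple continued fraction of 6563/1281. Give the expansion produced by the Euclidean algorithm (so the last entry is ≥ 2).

[5; 8, 9, 3, 2, 2]

6563 = 5·1281 + 158
1281 = 8·158 + 17
158 = 9·17 + 5
17 = 3·5 + 2
5 = 2·2 + 1
2 = 2·1 + 0  (stop)
So 6563/1281 = [5; 8, 9, 3, 2, 2].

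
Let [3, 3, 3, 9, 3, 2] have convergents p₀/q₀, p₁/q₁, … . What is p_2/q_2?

Using pₖ = aₖpₖ₋₁ + pₖ₋₂, qₖ = aₖqₖ₋₁ + qₖ₋₂ (with p₋₁=1, p₋₂=0, q₋₁=0, q₋₂=1):
  k=0: a=3, p=3, q=1
  k=1: a=3, p=10, q=3
  k=2: a=3, p=33, q=10

33/10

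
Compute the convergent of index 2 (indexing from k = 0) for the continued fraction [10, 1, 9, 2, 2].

Using pₖ = aₖpₖ₋₁ + pₖ₋₂, qₖ = aₖqₖ₋₁ + qₖ₋₂ (with p₋₁=1, p₋₂=0, q₋₁=0, q₋₂=1):
  k=0: a=10, p=10, q=1
  k=1: a=1, p=11, q=1
  k=2: a=9, p=109, q=10

109/10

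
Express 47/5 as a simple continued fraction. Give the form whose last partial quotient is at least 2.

47 = 9*5 + 2
5 = 2*2 + 1
2 = 2*1 + 0  (stop)
So 47/5 = [9; 2, 2].

[9; 2, 2]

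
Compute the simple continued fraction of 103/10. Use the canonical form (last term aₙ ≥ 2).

103 = 10*10 + 3
10 = 3*3 + 1
3 = 3*1 + 0  (stop)
So 103/10 = [10; 3, 3].

[10; 3, 3]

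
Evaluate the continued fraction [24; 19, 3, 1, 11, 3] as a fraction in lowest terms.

Fold from the inside: start with 3/1.
  11 + 1/3 = 34/3
  1 + 3/34 = 37/34
  3 + 34/37 = 145/37
  19 + 37/145 = 2792/145
  24 + 145/2792 = 67153/2792

67153/2792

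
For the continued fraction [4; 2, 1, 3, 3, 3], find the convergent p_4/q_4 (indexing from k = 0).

Using pₖ = aₖpₖ₋₁ + pₖ₋₂, qₖ = aₖqₖ₋₁ + qₖ₋₂ (with p₋₁=1, p₋₂=0, q₋₁=0, q₋₂=1):
  k=0: a=4, p=4, q=1
  k=1: a=2, p=9, q=2
  k=2: a=1, p=13, q=3
  k=3: a=3, p=48, q=11
  k=4: a=3, p=157, q=36

157/36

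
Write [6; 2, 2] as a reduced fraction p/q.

32/5

Using pₖ = aₖpₖ₋₁ + pₖ₋₂ and qₖ = aₖqₖ₋₁ + qₖ₋₂:
  k=0: a=6, p=6, q=1
  k=1: a=2, p=13, q=2
  k=2: a=2, p=32, q=5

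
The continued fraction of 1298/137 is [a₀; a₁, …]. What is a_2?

9

1298 = 9·137 + 65   →  a_0 = 9
137 = 2·65 + 7   →  a_1 = 2
65 = 9·7 + 2   →  a_2 = 9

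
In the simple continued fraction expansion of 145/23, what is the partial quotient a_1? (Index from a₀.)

3

145 = 6·23 + 7   →  a_0 = 6
23 = 3·7 + 2   →  a_1 = 3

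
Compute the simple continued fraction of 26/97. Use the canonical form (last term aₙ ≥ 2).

26 = 0·97 + 26
97 = 3·26 + 19
26 = 1·19 + 7
19 = 2·7 + 5
7 = 1·5 + 2
5 = 2·2 + 1
2 = 2·1 + 0  (stop)
So 26/97 = [0; 3, 1, 2, 1, 2, 2].

[0; 3, 1, 2, 1, 2, 2]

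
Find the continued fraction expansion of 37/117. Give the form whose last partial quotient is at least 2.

[0; 3, 6, 6]

37 = 0·117 + 37
117 = 3·37 + 6
37 = 6·6 + 1
6 = 6·1 + 0  (stop)
So 37/117 = [0; 3, 6, 6].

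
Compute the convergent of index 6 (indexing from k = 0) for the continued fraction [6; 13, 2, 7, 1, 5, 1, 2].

9573/1576

Using pₖ = aₖpₖ₋₁ + pₖ₋₂, qₖ = aₖqₖ₋₁ + qₖ₋₂ (with p₋₁=1, p₋₂=0, q₋₁=0, q₋₂=1):
  k=0: a=6, p=6, q=1
  k=1: a=13, p=79, q=13
  k=2: a=2, p=164, q=27
  k=3: a=7, p=1227, q=202
  k=4: a=1, p=1391, q=229
  k=5: a=5, p=8182, q=1347
  k=6: a=1, p=9573, q=1576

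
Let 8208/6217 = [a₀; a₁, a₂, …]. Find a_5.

8208 = 1·6217 + 1991   →  a_0 = 1
6217 = 3·1991 + 244   →  a_1 = 3
1991 = 8·244 + 39   →  a_2 = 8
244 = 6·39 + 10   →  a_3 = 6
39 = 3·10 + 9   →  a_4 = 3
10 = 1·9 + 1   →  a_5 = 1

1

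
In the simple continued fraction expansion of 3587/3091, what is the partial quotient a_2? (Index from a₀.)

4

3587 = 1·3091 + 496   →  a_0 = 1
3091 = 6·496 + 115   →  a_1 = 6
496 = 4·115 + 36   →  a_2 = 4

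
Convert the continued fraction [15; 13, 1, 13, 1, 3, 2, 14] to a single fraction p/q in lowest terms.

403381/26764

Using pₖ = aₖpₖ₋₁ + pₖ₋₂ and qₖ = aₖqₖ₋₁ + qₖ₋₂:
  k=0: a=15, p=15, q=1
  k=1: a=13, p=196, q=13
  k=2: a=1, p=211, q=14
  k=3: a=13, p=2939, q=195
  k=4: a=1, p=3150, q=209
  k=5: a=3, p=12389, q=822
  k=6: a=2, p=27928, q=1853
  k=7: a=14, p=403381, q=26764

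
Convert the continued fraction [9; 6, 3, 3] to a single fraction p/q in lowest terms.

Fold from the inside: start with 3/1.
  3 + 1/3 = 10/3
  6 + 3/10 = 63/10
  9 + 10/63 = 577/63

577/63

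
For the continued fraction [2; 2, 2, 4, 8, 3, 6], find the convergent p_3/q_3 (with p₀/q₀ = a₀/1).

Using pₖ = aₖpₖ₋₁ + pₖ₋₂, qₖ = aₖqₖ₋₁ + qₖ₋₂ (with p₋₁=1, p₋₂=0, q₋₁=0, q₋₂=1):
  k=0: a=2, p=2, q=1
  k=1: a=2, p=5, q=2
  k=2: a=2, p=12, q=5
  k=3: a=4, p=53, q=22

53/22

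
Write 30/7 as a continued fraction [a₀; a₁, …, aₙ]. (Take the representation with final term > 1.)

[4; 3, 2]

30 = 4×7 + 2
7 = 3×2 + 1
2 = 2×1 + 0  (stop)
So 30/7 = [4; 3, 2].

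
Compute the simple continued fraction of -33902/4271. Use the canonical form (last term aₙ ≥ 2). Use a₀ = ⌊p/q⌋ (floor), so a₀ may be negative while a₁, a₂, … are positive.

[-8; 16, 17, 1, 2, 1, 3]

-33902 = -8×4271 + 266
4271 = 16×266 + 15
266 = 17×15 + 11
15 = 1×11 + 4
11 = 2×4 + 3
4 = 1×3 + 1
3 = 3×1 + 0  (stop)
So -33902/4271 = [-8; 16, 17, 1, 2, 1, 3].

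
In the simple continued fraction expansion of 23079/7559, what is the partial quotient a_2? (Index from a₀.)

23079 = 3·7559 + 402   →  a_0 = 3
7559 = 18·402 + 323   →  a_1 = 18
402 = 1·323 + 79   →  a_2 = 1

1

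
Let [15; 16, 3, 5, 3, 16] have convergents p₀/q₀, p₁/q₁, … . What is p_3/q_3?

3931/261

Using pₖ = aₖpₖ₋₁ + pₖ₋₂, qₖ = aₖqₖ₋₁ + qₖ₋₂ (with p₋₁=1, p₋₂=0, q₋₁=0, q₋₂=1):
  k=0: a=15, p=15, q=1
  k=1: a=16, p=241, q=16
  k=2: a=3, p=738, q=49
  k=3: a=5, p=3931, q=261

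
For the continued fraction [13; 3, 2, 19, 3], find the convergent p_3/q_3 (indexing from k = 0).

1807/136

Using pₖ = aₖpₖ₋₁ + pₖ₋₂, qₖ = aₖqₖ₋₁ + qₖ₋₂ (with p₋₁=1, p₋₂=0, q₋₁=0, q₋₂=1):
  k=0: a=13, p=13, q=1
  k=1: a=3, p=40, q=3
  k=2: a=2, p=93, q=7
  k=3: a=19, p=1807, q=136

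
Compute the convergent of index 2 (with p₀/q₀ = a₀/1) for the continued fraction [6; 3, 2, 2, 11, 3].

Using pₖ = aₖpₖ₋₁ + pₖ₋₂, qₖ = aₖqₖ₋₁ + qₖ₋₂ (with p₋₁=1, p₋₂=0, q₋₁=0, q₋₂=1):
  k=0: a=6, p=6, q=1
  k=1: a=3, p=19, q=3
  k=2: a=2, p=44, q=7

44/7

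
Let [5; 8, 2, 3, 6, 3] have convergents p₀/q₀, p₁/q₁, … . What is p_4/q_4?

Using pₖ = aₖpₖ₋₁ + pₖ₋₂, qₖ = aₖqₖ₋₁ + qₖ₋₂ (with p₋₁=1, p₋₂=0, q₋₁=0, q₋₂=1):
  k=0: a=5, p=5, q=1
  k=1: a=8, p=41, q=8
  k=2: a=2, p=87, q=17
  k=3: a=3, p=302, q=59
  k=4: a=6, p=1899, q=371

1899/371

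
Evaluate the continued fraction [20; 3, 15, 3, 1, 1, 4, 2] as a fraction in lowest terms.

Using pₖ = aₖpₖ₋₁ + pₖ₋₂ and qₖ = aₖqₖ₋₁ + qₖ₋₂:
  k=0: a=20, p=20, q=1
  k=1: a=3, p=61, q=3
  k=2: a=15, p=935, q=46
  k=3: a=3, p=2866, q=141
  k=4: a=1, p=3801, q=187
  k=5: a=1, p=6667, q=328
  k=6: a=4, p=30469, q=1499
  k=7: a=2, p=67605, q=3326

67605/3326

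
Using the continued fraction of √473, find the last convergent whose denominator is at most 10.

87/4

√473 = [21; 1, 2, 1, 42, …] (period length 4).
Convergents:
  p_0/q_0 = 21/1
  p_1/q_1 = 22/1
  p_2/q_2 = 65/3
  p_3/q_3 = 87/4
  p_4/q_4 = 3719/171
q_3 = 4 ≤ 10 < 171 = q_4, so the answer is 87/4.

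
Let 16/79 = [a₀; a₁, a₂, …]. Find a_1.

4

16 = 0·79 + 16   →  a_0 = 0
79 = 4·16 + 15   →  a_1 = 4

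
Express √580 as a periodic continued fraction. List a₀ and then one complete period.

a₀ = ⌊√580⌋ = 24.
With m₀=0, d₀=1 and mₖ₊₁ = dₖaₖ − mₖ, dₖ₊₁ = (n − mₖ₊₁²)/dₖ, aₖ₊₁ = ⌊(a₀+mₖ₊₁)/dₖ₊₁⌋:
  k=1: m=24, d=4, a=12
  k=2: m=24, d=1, a=48
d=1 and a=2a₀=48 at k=2, so the next step gives (m, d) = (24, 4) again — its k=1 value — and the period has length 2.

[24; 12, 48]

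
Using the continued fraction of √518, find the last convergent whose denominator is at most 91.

√518 = [22; 1, 3, 6, 3, 1, 44, …] (period length 6).
Convergents:
  p_0/q_0 = 22/1
  p_1/q_1 = 23/1
  p_2/q_2 = 91/4
  p_3/q_3 = 569/25
  p_4/q_4 = 1798/79
  p_5/q_5 = 2367/104
q_4 = 79 ≤ 91 < 104 = q_5, so the answer is 1798/79.

1798/79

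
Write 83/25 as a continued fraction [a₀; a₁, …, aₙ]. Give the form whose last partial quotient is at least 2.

83 = 3*25 + 8
25 = 3*8 + 1
8 = 8*1 + 0  (stop)
So 83/25 = [3; 3, 8].

[3; 3, 8]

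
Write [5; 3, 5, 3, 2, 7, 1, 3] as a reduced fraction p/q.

Fold from the inside: start with 3/1.
  1 + 1/3 = 4/3
  7 + 3/4 = 31/4
  2 + 4/31 = 66/31
  3 + 31/66 = 229/66
  5 + 66/229 = 1211/229
  3 + 229/1211 = 3862/1211
  5 + 1211/3862 = 20521/3862

20521/3862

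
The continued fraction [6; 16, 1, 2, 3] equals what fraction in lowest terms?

1012/167

Using pₖ = aₖpₖ₋₁ + pₖ₋₂ and qₖ = aₖqₖ₋₁ + qₖ₋₂:
  k=0: a=6, p=6, q=1
  k=1: a=16, p=97, q=16
  k=2: a=1, p=103, q=17
  k=3: a=2, p=303, q=50
  k=4: a=3, p=1012, q=167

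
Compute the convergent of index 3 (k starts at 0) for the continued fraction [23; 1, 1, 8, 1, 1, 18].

Using pₖ = aₖpₖ₋₁ + pₖ₋₂, qₖ = aₖqₖ₋₁ + qₖ₋₂ (with p₋₁=1, p₋₂=0, q₋₁=0, q₋₂=1):
  k=0: a=23, p=23, q=1
  k=1: a=1, p=24, q=1
  k=2: a=1, p=47, q=2
  k=3: a=8, p=400, q=17

400/17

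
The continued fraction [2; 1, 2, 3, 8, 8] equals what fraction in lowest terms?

Fold from the inside: start with 8/1.
  8 + 1/8 = 65/8
  3 + 8/65 = 203/65
  2 + 65/203 = 471/203
  1 + 203/471 = 674/471
  2 + 471/674 = 1819/674

1819/674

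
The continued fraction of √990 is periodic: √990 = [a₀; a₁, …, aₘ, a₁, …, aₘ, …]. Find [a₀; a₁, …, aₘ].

a₀ = ⌊√990⌋ = 31.
With m₀=0, d₀=1 and mₖ₊₁ = dₖaₖ − mₖ, dₖ₊₁ = (n − mₖ₊₁²)/dₖ, aₖ₊₁ = ⌊(a₀+mₖ₊₁)/dₖ₊₁⌋:
  k=1: m=31, d=29, a=2
  k=2: m=27, d=9, a=6
  k=3: m=27, d=29, a=2
  k=4: m=31, d=1, a=62
d=1 and a=2a₀=62 at k=4, so the next step gives (m, d) = (31, 29) again — its k=1 value — and the period has length 4.

[31; 2, 6, 2, 62]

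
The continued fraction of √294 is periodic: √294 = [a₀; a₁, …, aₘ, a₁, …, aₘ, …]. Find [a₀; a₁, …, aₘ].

a₀ = ⌊√294⌋ = 17.
With m₀=0, d₀=1 and mₖ₊₁ = dₖaₖ − mₖ, dₖ₊₁ = (n − mₖ₊₁²)/dₖ, aₖ₊₁ = ⌊(a₀+mₖ₊₁)/dₖ₊₁⌋:
  k=1: m=17, d=5, a=6
  k=2: m=13, d=25, a=1
  k=3: m=12, d=6, a=4
  k=4: m=12, d=25, a=1
  k=5: m=13, d=5, a=6
  k=6: m=17, d=1, a=34
d=1 and a=2a₀=34 at k=6, so the next step gives (m, d) = (17, 5) again — its k=1 value — and the period has length 6.

[17; 6, 1, 4, 1, 6, 34]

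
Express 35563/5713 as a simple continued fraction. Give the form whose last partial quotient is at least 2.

[6; 4, 2, 4, 8, 5, 1, 2]

35563 = 6·5713 + 1285
5713 = 4·1285 + 573
1285 = 2·573 + 139
573 = 4·139 + 17
139 = 8·17 + 3
17 = 5·3 + 2
3 = 1·2 + 1
2 = 2·1 + 0  (stop)
So 35563/5713 = [6; 4, 2, 4, 8, 5, 1, 2].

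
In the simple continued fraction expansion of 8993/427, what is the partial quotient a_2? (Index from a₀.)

8993 = 21·427 + 26   →  a_0 = 21
427 = 16·26 + 11   →  a_1 = 16
26 = 2·11 + 4   →  a_2 = 2

2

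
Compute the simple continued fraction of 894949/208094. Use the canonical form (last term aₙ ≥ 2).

894949 = 4×208094 + 62573
208094 = 3×62573 + 20375
62573 = 3×20375 + 1448
20375 = 14×1448 + 103
1448 = 14×103 + 6
103 = 17×6 + 1
6 = 6×1 + 0  (stop)
So 894949/208094 = [4; 3, 3, 14, 14, 17, 6].

[4; 3, 3, 14, 14, 17, 6]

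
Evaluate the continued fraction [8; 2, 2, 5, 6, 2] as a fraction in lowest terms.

3035/361

Using pₖ = aₖpₖ₋₁ + pₖ₋₂ and qₖ = aₖqₖ₋₁ + qₖ₋₂:
  k=0: a=8, p=8, q=1
  k=1: a=2, p=17, q=2
  k=2: a=2, p=42, q=5
  k=3: a=5, p=227, q=27
  k=4: a=6, p=1404, q=167
  k=5: a=2, p=3035, q=361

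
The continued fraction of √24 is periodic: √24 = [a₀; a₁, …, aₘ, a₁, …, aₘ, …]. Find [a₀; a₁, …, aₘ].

[4; 1, 8]

a₀ = ⌊√24⌋ = 4.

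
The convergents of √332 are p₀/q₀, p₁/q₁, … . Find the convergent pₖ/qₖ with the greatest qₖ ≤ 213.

√332 = [18; 4, 1, 1, 8, 1, 1, 4, 36, …] (period length 8).
Convergents:
  p_0/q_0 = 18/1
  p_1/q_1 = 73/4
  p_2/q_2 = 91/5
  p_3/q_3 = 164/9
  p_4/q_4 = 1403/77
  p_5/q_5 = 1567/86
  p_6/q_6 = 2970/163
  p_7/q_7 = 13447/738
q_6 = 163 ≤ 213 < 738 = q_7, so the answer is 2970/163.

2970/163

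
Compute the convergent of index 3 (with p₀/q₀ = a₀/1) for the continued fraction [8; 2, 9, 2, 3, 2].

Using pₖ = aₖpₖ₋₁ + pₖ₋₂, qₖ = aₖqₖ₋₁ + qₖ₋₂ (with p₋₁=1, p₋₂=0, q₋₁=0, q₋₂=1):
  k=0: a=8, p=8, q=1
  k=1: a=2, p=17, q=2
  k=2: a=9, p=161, q=19
  k=3: a=2, p=339, q=40

339/40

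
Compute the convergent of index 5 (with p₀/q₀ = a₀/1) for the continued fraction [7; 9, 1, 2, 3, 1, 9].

Using pₖ = aₖpₖ₋₁ + pₖ₋₂, qₖ = aₖqₖ₋₁ + qₖ₋₂ (with p₋₁=1, p₋₂=0, q₋₁=0, q₋₂=1):
  k=0: a=7, p=7, q=1
  k=1: a=9, p=64, q=9
  k=2: a=1, p=71, q=10
  k=3: a=2, p=206, q=29
  k=4: a=3, p=689, q=97
  k=5: a=1, p=895, q=126

895/126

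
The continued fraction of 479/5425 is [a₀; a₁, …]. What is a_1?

11

479 = 0·5425 + 479   →  a_0 = 0
5425 = 11·479 + 156   →  a_1 = 11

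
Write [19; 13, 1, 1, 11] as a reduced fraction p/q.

5932/311

Fold from the inside: start with 11/1.
  1 + 1/11 = 12/11
  1 + 11/12 = 23/12
  13 + 12/23 = 311/23
  19 + 23/311 = 5932/311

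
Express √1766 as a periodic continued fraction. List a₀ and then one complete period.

a₀ = ⌊√1766⌋ = 42.
With m₀=0, d₀=1 and mₖ₊₁ = dₖaₖ − mₖ, dₖ₊₁ = (n − mₖ₊₁²)/dₖ, aₖ₊₁ = ⌊(a₀+mₖ₊₁)/dₖ₊₁⌋:
  k=1: m=42, d=2, a=42
  k=2: m=42, d=1, a=84
d=1 and a=2a₀=84 at k=2, so the next step gives (m, d) = (42, 2) again — its k=1 value — and the period has length 2.

[42; 42, 84]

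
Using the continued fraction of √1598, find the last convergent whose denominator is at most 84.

√1598 = [39; 1, 38, 1, 78, …] (period length 4).
Convergents:
  p_0/q_0 = 39/1
  p_1/q_1 = 40/1
  p_2/q_2 = 1559/39
  p_3/q_3 = 1599/40
  p_4/q_4 = 126281/3159
q_3 = 40 ≤ 84 < 3159 = q_4, so the answer is 1599/40.

1599/40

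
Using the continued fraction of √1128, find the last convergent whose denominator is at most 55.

√1128 = [33; 1, 1, 2, 2, 2, 1, 1, 66, …] (period length 8).
Convergents:
  p_0/q_0 = 33/1
  p_1/q_1 = 34/1
  p_2/q_2 = 67/2
  p_3/q_3 = 168/5
  p_4/q_4 = 403/12
  p_5/q_5 = 974/29
  p_6/q_6 = 1377/41
  p_7/q_7 = 2351/70
q_6 = 41 ≤ 55 < 70 = q_7, so the answer is 1377/41.

1377/41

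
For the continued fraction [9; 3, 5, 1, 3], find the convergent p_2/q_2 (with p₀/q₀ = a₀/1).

149/16

Using pₖ = aₖpₖ₋₁ + pₖ₋₂, qₖ = aₖqₖ₋₁ + qₖ₋₂ (with p₋₁=1, p₋₂=0, q₋₁=0, q₋₂=1):
  k=0: a=9, p=9, q=1
  k=1: a=3, p=28, q=3
  k=2: a=5, p=149, q=16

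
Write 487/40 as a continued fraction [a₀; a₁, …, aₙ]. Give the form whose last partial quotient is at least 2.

[12; 5, 1, 2, 2]

487 = 12·40 + 7
40 = 5·7 + 5
7 = 1·5 + 2
5 = 2·2 + 1
2 = 2·1 + 0  (stop)
So 487/40 = [12; 5, 1, 2, 2].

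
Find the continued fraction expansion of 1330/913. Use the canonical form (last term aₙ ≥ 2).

1330 = 1·913 + 417
913 = 2·417 + 79
417 = 5·79 + 22
79 = 3·22 + 13
22 = 1·13 + 9
13 = 1·9 + 4
9 = 2·4 + 1
4 = 4·1 + 0  (stop)
So 1330/913 = [1; 2, 5, 3, 1, 1, 2, 4].

[1; 2, 5, 3, 1, 1, 2, 4]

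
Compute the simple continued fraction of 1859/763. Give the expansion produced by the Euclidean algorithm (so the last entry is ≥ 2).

[2; 2, 3, 2, 3, 4, 3]

1859 = 2*763 + 333
763 = 2*333 + 97
333 = 3*97 + 42
97 = 2*42 + 13
42 = 3*13 + 3
13 = 4*3 + 1
3 = 3*1 + 0  (stop)
So 1859/763 = [2; 2, 3, 2, 3, 4, 3].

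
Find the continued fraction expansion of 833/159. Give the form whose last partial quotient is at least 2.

[5; 4, 5, 2, 3]

833 = 5·159 + 38
159 = 4·38 + 7
38 = 5·7 + 3
7 = 2·3 + 1
3 = 3·1 + 0  (stop)
So 833/159 = [5; 4, 5, 2, 3].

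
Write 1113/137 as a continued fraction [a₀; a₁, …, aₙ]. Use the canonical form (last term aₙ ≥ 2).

[8; 8, 17]

1113 = 8·137 + 17
137 = 8·17 + 1
17 = 17·1 + 0  (stop)
So 1113/137 = [8; 8, 17].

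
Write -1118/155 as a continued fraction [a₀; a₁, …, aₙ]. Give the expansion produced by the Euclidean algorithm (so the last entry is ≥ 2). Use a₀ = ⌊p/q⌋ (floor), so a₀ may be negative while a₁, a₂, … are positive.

-1118 = -8·155 + 122
155 = 1·122 + 33
122 = 3·33 + 23
33 = 1·23 + 10
23 = 2·10 + 3
10 = 3·3 + 1
3 = 3·1 + 0  (stop)
So -1118/155 = [-8; 1, 3, 1, 2, 3, 3].

[-8; 1, 3, 1, 2, 3, 3]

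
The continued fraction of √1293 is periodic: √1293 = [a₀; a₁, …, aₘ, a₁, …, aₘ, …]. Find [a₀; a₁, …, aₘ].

a₀ = ⌊√1293⌋ = 35.
With m₀=0, d₀=1 and mₖ₊₁ = dₖaₖ − mₖ, dₖ₊₁ = (n − mₖ₊₁²)/dₖ, aₖ₊₁ = ⌊(a₀+mₖ₊₁)/dₖ₊₁⌋:
  k=1: m=35, d=68, a=1
  k=2: m=33, d=3, a=22
  k=3: m=33, d=68, a=1
  k=4: m=35, d=1, a=70
d=1 and a=2a₀=70 at k=4, so the next step gives (m, d) = (35, 68) again — its k=1 value — and the period has length 4.

[35; 1, 22, 1, 70]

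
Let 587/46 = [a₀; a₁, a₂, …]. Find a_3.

5

587 = 12·46 + 35   →  a_0 = 12
46 = 1·35 + 11   →  a_1 = 1
35 = 3·11 + 2   →  a_2 = 3
11 = 5·2 + 1   →  a_3 = 5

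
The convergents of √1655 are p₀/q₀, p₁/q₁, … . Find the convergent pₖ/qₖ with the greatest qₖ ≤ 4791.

101989/2507

√1655 = [40; 1, 2, 7, 16, 7, 2, 1, 80, …] (period length 8).
Convergents:
  p_0/q_0 = 40/1
  p_1/q_1 = 41/1
  p_2/q_2 = 122/3
  p_3/q_3 = 895/22
  p_4/q_4 = 14442/355
  p_5/q_5 = 101989/2507
  p_6/q_6 = 218420/5369
q_5 = 2507 ≤ 4791 < 5369 = q_6, so the answer is 101989/2507.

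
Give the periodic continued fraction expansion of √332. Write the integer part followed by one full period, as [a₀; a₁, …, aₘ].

[18; 4, 1, 1, 8, 1, 1, 4, 36]

a₀ = ⌊√332⌋ = 18.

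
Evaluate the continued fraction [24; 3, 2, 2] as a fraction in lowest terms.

Fold from the inside: start with 2/1.
  2 + 1/2 = 5/2
  3 + 2/5 = 17/5
  24 + 5/17 = 413/17

413/17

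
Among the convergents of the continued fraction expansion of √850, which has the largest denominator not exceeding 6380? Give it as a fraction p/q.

142421/4885

√850 = [29; 6, 2, 6, 58, …] (period length 4).
Convergents:
  p_0/q_0 = 29/1
  p_1/q_1 = 175/6
  p_2/q_2 = 379/13
  p_3/q_3 = 2449/84
  p_4/q_4 = 142421/4885
  p_5/q_5 = 856975/29394
q_4 = 4885 ≤ 6380 < 29394 = q_5, so the answer is 142421/4885.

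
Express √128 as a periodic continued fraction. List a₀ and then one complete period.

a₀ = ⌊√128⌋ = 11.

[11; 3, 5, 3, 22]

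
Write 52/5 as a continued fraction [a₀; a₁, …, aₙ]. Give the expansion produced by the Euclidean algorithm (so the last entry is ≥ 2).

[10; 2, 2]

52 = 10·5 + 2
5 = 2·2 + 1
2 = 2·1 + 0  (stop)
So 52/5 = [10; 2, 2].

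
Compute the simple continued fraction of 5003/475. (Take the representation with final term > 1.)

5003 = 10·475 + 253
475 = 1·253 + 222
253 = 1·222 + 31
222 = 7·31 + 5
31 = 6·5 + 1
5 = 5·1 + 0  (stop)
So 5003/475 = [10; 1, 1, 7, 6, 5].

[10; 1, 1, 7, 6, 5]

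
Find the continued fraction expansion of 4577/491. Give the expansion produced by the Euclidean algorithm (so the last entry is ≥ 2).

4577 = 9·491 + 158
491 = 3·158 + 17
158 = 9·17 + 5
17 = 3·5 + 2
5 = 2·2 + 1
2 = 2·1 + 0  (stop)
So 4577/491 = [9; 3, 9, 3, 2, 2].

[9; 3, 9, 3, 2, 2]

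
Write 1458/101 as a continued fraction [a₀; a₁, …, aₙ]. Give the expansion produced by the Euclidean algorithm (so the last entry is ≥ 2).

1458 = 14*101 + 44
101 = 2*44 + 13
44 = 3*13 + 5
13 = 2*5 + 3
5 = 1*3 + 2
3 = 1*2 + 1
2 = 2*1 + 0  (stop)
So 1458/101 = [14; 2, 3, 2, 1, 1, 2].

[14; 2, 3, 2, 1, 1, 2]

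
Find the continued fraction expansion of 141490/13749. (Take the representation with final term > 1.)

141490 = 10×13749 + 4000
13749 = 3×4000 + 1749
4000 = 2×1749 + 502
1749 = 3×502 + 243
502 = 2×243 + 16
243 = 15×16 + 3
16 = 5×3 + 1
3 = 3×1 + 0  (stop)
So 141490/13749 = [10; 3, 2, 3, 2, 15, 5, 3].

[10; 3, 2, 3, 2, 15, 5, 3]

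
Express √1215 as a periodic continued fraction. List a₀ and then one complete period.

a₀ = ⌊√1215⌋ = 34.

[34; 1, 5, 1, 68]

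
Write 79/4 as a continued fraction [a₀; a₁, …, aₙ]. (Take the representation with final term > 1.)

79 = 19*4 + 3
4 = 1*3 + 1
3 = 3*1 + 0  (stop)
So 79/4 = [19; 1, 3].

[19; 1, 3]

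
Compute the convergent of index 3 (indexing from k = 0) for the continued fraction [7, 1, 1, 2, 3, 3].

38/5

Using pₖ = aₖpₖ₋₁ + pₖ₋₂, qₖ = aₖqₖ₋₁ + qₖ₋₂ (with p₋₁=1, p₋₂=0, q₋₁=0, q₋₂=1):
  k=0: a=7, p=7, q=1
  k=1: a=1, p=8, q=1
  k=2: a=1, p=15, q=2
  k=3: a=2, p=38, q=5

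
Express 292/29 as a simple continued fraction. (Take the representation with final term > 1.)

[10; 14, 2]

292 = 10·29 + 2
29 = 14·2 + 1
2 = 2·1 + 0  (stop)
So 292/29 = [10; 14, 2].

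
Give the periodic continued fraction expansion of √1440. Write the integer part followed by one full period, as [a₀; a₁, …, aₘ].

[37; 1, 17, 1, 74]

a₀ = ⌊√1440⌋ = 37.
With m₀=0, d₀=1 and mₖ₊₁ = dₖaₖ − mₖ, dₖ₊₁ = (n − mₖ₊₁²)/dₖ, aₖ₊₁ = ⌊(a₀+mₖ₊₁)/dₖ₊₁⌋:
  k=1: m=37, d=71, a=1
  k=2: m=34, d=4, a=17
  k=3: m=34, d=71, a=1
  k=4: m=37, d=1, a=74
d=1 and a=2a₀=74 at k=4, so the next step gives (m, d) = (37, 71) again — its k=1 value — and the period has length 4.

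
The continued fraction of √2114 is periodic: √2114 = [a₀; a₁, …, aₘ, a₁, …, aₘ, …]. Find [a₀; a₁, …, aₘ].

[45; 1, 44, 1, 90]

a₀ = ⌊√2114⌋ = 45.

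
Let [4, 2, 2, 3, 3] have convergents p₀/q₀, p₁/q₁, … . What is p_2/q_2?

Using pₖ = aₖpₖ₋₁ + pₖ₋₂, qₖ = aₖqₖ₋₁ + qₖ₋₂ (with p₋₁=1, p₋₂=0, q₋₁=0, q₋₂=1):
  k=0: a=4, p=4, q=1
  k=1: a=2, p=9, q=2
  k=2: a=2, p=22, q=5

22/5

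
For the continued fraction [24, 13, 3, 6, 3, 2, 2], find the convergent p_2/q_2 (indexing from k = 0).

Using pₖ = aₖpₖ₋₁ + pₖ₋₂, qₖ = aₖqₖ₋₁ + qₖ₋₂ (with p₋₁=1, p₋₂=0, q₋₁=0, q₋₂=1):
  k=0: a=24, p=24, q=1
  k=1: a=13, p=313, q=13
  k=2: a=3, p=963, q=40

963/40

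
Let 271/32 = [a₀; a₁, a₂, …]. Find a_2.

7

271 = 8·32 + 15   →  a_0 = 8
32 = 2·15 + 2   →  a_1 = 2
15 = 7·2 + 1   →  a_2 = 7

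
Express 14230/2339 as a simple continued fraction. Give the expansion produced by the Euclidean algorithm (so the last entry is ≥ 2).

14230 = 6*2339 + 196
2339 = 11*196 + 183
196 = 1*183 + 13
183 = 14*13 + 1
13 = 13*1 + 0  (stop)
So 14230/2339 = [6; 11, 1, 14, 13].

[6; 11, 1, 14, 13]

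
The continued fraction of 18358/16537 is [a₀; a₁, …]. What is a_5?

18358 = 1·16537 + 1821   →  a_0 = 1
16537 = 9·1821 + 148   →  a_1 = 9
1821 = 12·148 + 45   →  a_2 = 12
148 = 3·45 + 13   →  a_3 = 3
45 = 3·13 + 6   →  a_4 = 3
13 = 2·6 + 1   →  a_5 = 2

2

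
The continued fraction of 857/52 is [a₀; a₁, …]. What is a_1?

2

857 = 16·52 + 25   →  a_0 = 16
52 = 2·25 + 2   →  a_1 = 2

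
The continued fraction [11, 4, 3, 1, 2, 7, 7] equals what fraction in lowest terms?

27737/2469

Using pₖ = aₖpₖ₋₁ + pₖ₋₂ and qₖ = aₖqₖ₋₁ + qₖ₋₂:
  k=0: a=11, p=11, q=1
  k=1: a=4, p=45, q=4
  k=2: a=3, p=146, q=13
  k=3: a=1, p=191, q=17
  k=4: a=2, p=528, q=47
  k=5: a=7, p=3887, q=346
  k=6: a=7, p=27737, q=2469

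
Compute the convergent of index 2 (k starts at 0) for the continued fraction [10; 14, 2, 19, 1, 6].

292/29

Using pₖ = aₖpₖ₋₁ + pₖ₋₂, qₖ = aₖqₖ₋₁ + qₖ₋₂ (with p₋₁=1, p₋₂=0, q₋₁=0, q₋₂=1):
  k=0: a=10, p=10, q=1
  k=1: a=14, p=141, q=14
  k=2: a=2, p=292, q=29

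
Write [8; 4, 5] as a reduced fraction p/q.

173/21

Fold from the inside: start with 5/1.
  4 + 1/5 = 21/5
  8 + 5/21 = 173/21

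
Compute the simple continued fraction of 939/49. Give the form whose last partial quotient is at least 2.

939 = 19*49 + 8
49 = 6*8 + 1
8 = 8*1 + 0  (stop)
So 939/49 = [19; 6, 8].

[19; 6, 8]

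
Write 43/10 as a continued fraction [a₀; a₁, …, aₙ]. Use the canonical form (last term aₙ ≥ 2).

43 = 4·10 + 3
10 = 3·3 + 1
3 = 3·1 + 0  (stop)
So 43/10 = [4; 3, 3].

[4; 3, 3]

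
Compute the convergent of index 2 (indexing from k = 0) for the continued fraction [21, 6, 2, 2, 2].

Using pₖ = aₖpₖ₋₁ + pₖ₋₂, qₖ = aₖqₖ₋₁ + qₖ₋₂ (with p₋₁=1, p₋₂=0, q₋₁=0, q₋₂=1):
  k=0: a=21, p=21, q=1
  k=1: a=6, p=127, q=6
  k=2: a=2, p=275, q=13

275/13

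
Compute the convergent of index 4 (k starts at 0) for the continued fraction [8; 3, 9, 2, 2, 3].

1215/146

Using pₖ = aₖpₖ₋₁ + pₖ₋₂, qₖ = aₖqₖ₋₁ + qₖ₋₂ (with p₋₁=1, p₋₂=0, q₋₁=0, q₋₂=1):
  k=0: a=8, p=8, q=1
  k=1: a=3, p=25, q=3
  k=2: a=9, p=233, q=28
  k=3: a=2, p=491, q=59
  k=4: a=2, p=1215, q=146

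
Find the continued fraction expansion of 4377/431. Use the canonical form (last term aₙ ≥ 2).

[10; 6, 2, 3, 4, 2]

4377 = 10·431 + 67
431 = 6·67 + 29
67 = 2·29 + 9
29 = 3·9 + 2
9 = 4·2 + 1
2 = 2·1 + 0  (stop)
So 4377/431 = [10; 6, 2, 3, 4, 2].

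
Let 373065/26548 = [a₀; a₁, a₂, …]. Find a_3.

5

373065 = 14·26548 + 1393   →  a_0 = 14
26548 = 19·1393 + 81   →  a_1 = 19
1393 = 17·81 + 16   →  a_2 = 17
81 = 5·16 + 1   →  a_3 = 5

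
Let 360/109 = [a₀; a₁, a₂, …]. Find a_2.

360 = 3·109 + 33   →  a_0 = 3
109 = 3·33 + 10   →  a_1 = 3
33 = 3·10 + 3   →  a_2 = 3

3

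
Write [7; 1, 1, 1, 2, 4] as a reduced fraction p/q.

267/35

Fold from the inside: start with 4/1.
  2 + 1/4 = 9/4
  1 + 4/9 = 13/9
  1 + 9/13 = 22/13
  1 + 13/22 = 35/22
  7 + 22/35 = 267/35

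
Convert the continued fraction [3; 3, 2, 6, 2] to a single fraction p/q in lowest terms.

319/97

Fold from the inside: start with 2/1.
  6 + 1/2 = 13/2
  2 + 2/13 = 28/13
  3 + 13/28 = 97/28
  3 + 28/97 = 319/97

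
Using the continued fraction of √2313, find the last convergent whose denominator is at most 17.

√2313 = [48; 10, 1, 2, 10, 2, 1, 10, 96, …] (period length 8).
Convergents:
  p_0/q_0 = 48/1
  p_1/q_1 = 481/10
  p_2/q_2 = 529/11
  p_3/q_3 = 1539/32
q_2 = 11 ≤ 17 < 32 = q_3, so the answer is 529/11.

529/11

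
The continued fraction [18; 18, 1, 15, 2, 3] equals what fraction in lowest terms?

Fold from the inside: start with 3/1.
  2 + 1/3 = 7/3
  15 + 3/7 = 108/7
  1 + 7/108 = 115/108
  18 + 108/115 = 2178/115
  18 + 115/2178 = 39319/2178

39319/2178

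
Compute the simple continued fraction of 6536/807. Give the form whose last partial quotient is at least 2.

6536 = 8×807 + 80
807 = 10×80 + 7
80 = 11×7 + 3
7 = 2×3 + 1
3 = 3×1 + 0  (stop)
So 6536/807 = [8; 10, 11, 2, 3].

[8; 10, 11, 2, 3]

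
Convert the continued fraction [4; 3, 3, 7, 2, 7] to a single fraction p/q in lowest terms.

5011/1165

Using pₖ = aₖpₖ₋₁ + pₖ₋₂ and qₖ = aₖqₖ₋₁ + qₖ₋₂:
  k=0: a=4, p=4, q=1
  k=1: a=3, p=13, q=3
  k=2: a=3, p=43, q=10
  k=3: a=7, p=314, q=73
  k=4: a=2, p=671, q=156
  k=5: a=7, p=5011, q=1165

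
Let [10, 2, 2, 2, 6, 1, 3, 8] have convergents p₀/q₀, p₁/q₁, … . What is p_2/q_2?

Using pₖ = aₖpₖ₋₁ + pₖ₋₂, qₖ = aₖqₖ₋₁ + qₖ₋₂ (with p₋₁=1, p₋₂=0, q₋₁=0, q₋₂=1):
  k=0: a=10, p=10, q=1
  k=1: a=2, p=21, q=2
  k=2: a=2, p=52, q=5

52/5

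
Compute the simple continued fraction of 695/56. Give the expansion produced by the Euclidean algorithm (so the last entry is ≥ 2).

[12; 2, 2, 3, 3]

695 = 12*56 + 23
56 = 2*23 + 10
23 = 2*10 + 3
10 = 3*3 + 1
3 = 3*1 + 0  (stop)
So 695/56 = [12; 2, 2, 3, 3].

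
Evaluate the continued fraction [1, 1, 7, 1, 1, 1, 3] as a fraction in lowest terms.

179/95

Fold from the inside: start with 3/1.
  1 + 1/3 = 4/3
  1 + 3/4 = 7/4
  1 + 4/7 = 11/7
  7 + 7/11 = 84/11
  1 + 11/84 = 95/84
  1 + 84/95 = 179/95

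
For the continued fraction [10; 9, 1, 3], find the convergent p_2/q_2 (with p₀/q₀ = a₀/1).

101/10

Using pₖ = aₖpₖ₋₁ + pₖ₋₂, qₖ = aₖqₖ₋₁ + qₖ₋₂ (with p₋₁=1, p₋₂=0, q₋₁=0, q₋₂=1):
  k=0: a=10, p=10, q=1
  k=1: a=9, p=91, q=9
  k=2: a=1, p=101, q=10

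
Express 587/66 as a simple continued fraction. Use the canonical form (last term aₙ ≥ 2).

587 = 8·66 + 59
66 = 1·59 + 7
59 = 8·7 + 3
7 = 2·3 + 1
3 = 3·1 + 0  (stop)
So 587/66 = [8; 1, 8, 2, 3].

[8; 1, 8, 2, 3]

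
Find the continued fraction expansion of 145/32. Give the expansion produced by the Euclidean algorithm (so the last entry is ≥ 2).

[4; 1, 1, 7, 2]

145 = 4*32 + 17
32 = 1*17 + 15
17 = 1*15 + 2
15 = 7*2 + 1
2 = 2*1 + 0  (stop)
So 145/32 = [4; 1, 1, 7, 2].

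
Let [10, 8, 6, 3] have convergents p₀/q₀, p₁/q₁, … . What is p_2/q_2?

Using pₖ = aₖpₖ₋₁ + pₖ₋₂, qₖ = aₖqₖ₋₁ + qₖ₋₂ (with p₋₁=1, p₋₂=0, q₋₁=0, q₋₂=1):
  k=0: a=10, p=10, q=1
  k=1: a=8, p=81, q=8
  k=2: a=6, p=496, q=49

496/49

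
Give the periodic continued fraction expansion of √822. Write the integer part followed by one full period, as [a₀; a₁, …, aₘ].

a₀ = ⌊√822⌋ = 28.

[28; 1, 2, 28, 2, 1, 56]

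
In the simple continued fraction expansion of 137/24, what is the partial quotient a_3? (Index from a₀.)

137 = 5·24 + 17   →  a_0 = 5
24 = 1·17 + 7   →  a_1 = 1
17 = 2·7 + 3   →  a_2 = 2
7 = 2·3 + 1   →  a_3 = 2

2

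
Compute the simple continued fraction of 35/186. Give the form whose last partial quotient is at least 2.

35 = 0×186 + 35
186 = 5×35 + 11
35 = 3×11 + 2
11 = 5×2 + 1
2 = 2×1 + 0  (stop)
So 35/186 = [0; 5, 3, 5, 2].

[0; 5, 3, 5, 2]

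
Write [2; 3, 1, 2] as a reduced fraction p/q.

25/11

Fold from the inside: start with 2/1.
  1 + 1/2 = 3/2
  3 + 2/3 = 11/3
  2 + 3/11 = 25/11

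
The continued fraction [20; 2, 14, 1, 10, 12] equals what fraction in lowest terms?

Fold from the inside: start with 12/1.
  10 + 1/12 = 121/12
  1 + 12/121 = 133/121
  14 + 121/133 = 1983/133
  2 + 133/1983 = 4099/1983
  20 + 1983/4099 = 83963/4099

83963/4099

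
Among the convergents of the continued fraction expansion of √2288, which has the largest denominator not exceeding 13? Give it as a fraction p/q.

√2288 = [47; 1, 4, 1, 94, …] (period length 4).
Convergents:
  p_0/q_0 = 47/1
  p_1/q_1 = 48/1
  p_2/q_2 = 239/5
  p_3/q_3 = 287/6
  p_4/q_4 = 27217/569
q_3 = 6 ≤ 13 < 569 = q_4, so the answer is 287/6.

287/6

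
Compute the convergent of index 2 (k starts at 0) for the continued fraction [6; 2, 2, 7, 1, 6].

Using pₖ = aₖpₖ₋₁ + pₖ₋₂, qₖ = aₖqₖ₋₁ + qₖ₋₂ (with p₋₁=1, p₋₂=0, q₋₁=0, q₋₂=1):
  k=0: a=6, p=6, q=1
  k=1: a=2, p=13, q=2
  k=2: a=2, p=32, q=5

32/5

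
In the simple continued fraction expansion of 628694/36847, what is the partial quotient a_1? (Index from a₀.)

628694 = 17·36847 + 2295   →  a_0 = 17
36847 = 16·2295 + 127   →  a_1 = 16

16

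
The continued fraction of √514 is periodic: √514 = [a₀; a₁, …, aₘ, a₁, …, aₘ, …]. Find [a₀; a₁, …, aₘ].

a₀ = ⌊√514⌋ = 22.
With m₀=0, d₀=1 and mₖ₊₁ = dₖaₖ − mₖ, dₖ₊₁ = (n − mₖ₊₁²)/dₖ, aₖ₊₁ = ⌊(a₀+mₖ₊₁)/dₖ₊₁⌋:
  k=1: m=22, d=30, a=1
  k=2: m=8, d=15, a=2
  k=3: m=22, d=2, a=22
  k=4: m=22, d=15, a=2
  k=5: m=8, d=30, a=1
  k=6: m=22, d=1, a=44
d=1 and a=2a₀=44 at k=6, so the next step gives (m, d) = (22, 30) again — its k=1 value — and the period has length 6.

[22; 1, 2, 22, 2, 1, 44]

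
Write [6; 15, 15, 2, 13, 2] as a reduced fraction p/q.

Fold from the inside: start with 2/1.
  13 + 1/2 = 27/2
  2 + 2/27 = 56/27
  15 + 27/56 = 867/56
  15 + 56/867 = 13061/867
  6 + 867/13061 = 79233/13061

79233/13061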